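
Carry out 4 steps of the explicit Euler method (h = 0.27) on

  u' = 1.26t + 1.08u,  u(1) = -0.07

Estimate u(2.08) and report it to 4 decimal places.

2.5514

Euler: u_{n+1} = u_n + h·f(t_n, u_n).
t=1.000000, u=-0.070000: f=1.184400 → u ← -0.070000 + 0.27·1.184400 = 0.249788
t=1.270000, u=0.249788: f=1.869971 → u ← 0.249788 + 0.27·1.869971 = 0.754680
t=1.540000, u=0.754680: f=2.755455 → u ← 0.754680 + 0.27·2.755455 = 1.498653
t=1.810000, u=1.498653: f=3.899145 → u ← 1.498653 + 0.27·3.899145 = 2.551422
u(2.08) ≈ 2.5514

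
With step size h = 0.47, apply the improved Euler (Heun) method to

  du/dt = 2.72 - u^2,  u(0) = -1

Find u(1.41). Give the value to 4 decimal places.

Heun: k1 = f(t_n, u_n); k2 = f(t_n + h, u_n + h·k1); u_{n+1} = u_n + (h/2)·(k1 + k2).
t=0.000000, u=-1.000000:
  k1 = f(0.000000, -1.000000) = 1.720000
  k2 = f(0.470000, -0.191600) = 2.683289
  u ← -1.000000 + (0.47/2)·(1.720000 + 2.683289) = 0.034773
t=0.470000, u=0.034773:
  k1 = f(0.470000, 0.034773) = 2.718791
  k2 = f(0.940000, 1.312605) = 0.997069
  u ← 0.034773 + (0.47/2)·(2.718791 + 0.997069) = 0.908000
t=0.940000, u=0.908000:
  k1 = f(0.940000, 0.908000) = 1.895536
  k2 = f(1.410000, 1.798902) = -0.516048
  u ← 0.908000 + (0.47/2)·(1.895536 + (-0.516048)) = 1.232180
u(1.41) ≈ 1.2322

1.2322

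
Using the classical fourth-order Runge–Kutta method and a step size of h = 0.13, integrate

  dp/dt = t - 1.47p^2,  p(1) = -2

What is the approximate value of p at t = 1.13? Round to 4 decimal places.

-2.9986

RK4: k1 = f(t_n, p_n); k2 = f(t_n + h/2, p_n + (h/2)·k1); k3 = f(t_n + h/2, p_n + (h/2)·k2); k4 = f(t_n + h, p_n + h·k3); p_{n+1} = p_n + (h/6)·(k1 + 2k2 + 2k3 + k4).
t=1.000000, p=-2.000000:
  k1 = f(1.000000, -2.000000) = -4.880000
  k2 = f(1.065000, -2.317200) = -6.828041
  k3 = f(1.065000, -2.443823) = -7.714236
  k4 = f(1.130000, -3.002851) = -12.125155
  p ← -2.000000 + (0.13/6)·(k1 + 2k2 + 2k3 + k4) = -2.998610
p(1.13) ≈ -2.9986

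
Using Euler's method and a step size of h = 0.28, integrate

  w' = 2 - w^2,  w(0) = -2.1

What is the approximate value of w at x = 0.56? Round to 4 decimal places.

Euler: w_{n+1} = w_n + h·f(x_n, w_n).
x=0.000000, w=-2.100000: f=-2.410000 → w ← -2.100000 + 0.28·(-2.410000) = -2.774800
x=0.280000, w=-2.774800: f=-5.699515 → w ← -2.774800 + 0.28·(-5.699515) = -4.370664
w(0.56) ≈ -4.3707

-4.3707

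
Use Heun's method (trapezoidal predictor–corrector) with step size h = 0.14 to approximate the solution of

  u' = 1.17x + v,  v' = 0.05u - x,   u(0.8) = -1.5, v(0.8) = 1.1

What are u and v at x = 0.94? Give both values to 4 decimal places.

Heun on (u,v): k1 = f(x_n, state_n); k2 = f(x_n + h, state_n + h·k1); state_{n+1} = state_n + (h/2)·(k1 + k2).
0.800000: (-1.500000, 1.100000)
  k1 = (2.036000, -0.875000)
  predictor → (-1.214960, 0.977500)
  k2 = (2.077300, -1.000748)
  → (-1.212069, 0.968698)
(u(0.94), v(0.94)) ≈ (-1.2121, 0.9687)

-1.2121, 0.9687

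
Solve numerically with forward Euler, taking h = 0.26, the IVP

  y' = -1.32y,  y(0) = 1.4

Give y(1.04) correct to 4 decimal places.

0.2605

Euler: y_{n+1} = y_n + h·f(t_n, y_n).
t=0.000000, y=1.400000: f=-1.848000 → y ← 1.400000 + 0.26·(-1.848000) = 0.919520
t=0.260000, y=0.919520: f=-1.213766 → y ← 0.919520 + 0.26·(-1.213766) = 0.603941
t=0.520000, y=0.603941: f=-0.797202 → y ← 0.603941 + 0.26·(-0.797202) = 0.396668
t=0.780000, y=0.396668: f=-0.523602 → y ← 0.396668 + 0.26·(-0.523602) = 0.260532
y(1.04) ≈ 0.2605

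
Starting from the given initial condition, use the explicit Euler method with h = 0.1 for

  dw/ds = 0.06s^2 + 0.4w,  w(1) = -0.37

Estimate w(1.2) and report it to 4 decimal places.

-0.3867

Euler: w_{n+1} = w_n + h·f(s_n, w_n).
s=1.000000, w=-0.370000: f=-0.088000 → w ← -0.370000 + 0.1·(-0.088000) = -0.378800
s=1.100000, w=-0.378800: f=-0.078920 → w ← -0.378800 + 0.1·(-0.078920) = -0.386692
w(1.2) ≈ -0.3867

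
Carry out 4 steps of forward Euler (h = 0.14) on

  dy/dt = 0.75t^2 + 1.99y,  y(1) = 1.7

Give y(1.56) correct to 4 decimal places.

Euler: y_{n+1} = y_n + h·f(t_n, y_n).
t=1.000000, y=1.700000: f=4.133000 → y ← 1.700000 + 0.14·4.133000 = 2.278620
t=1.140000, y=2.278620: f=5.509154 → y ← 2.278620 + 0.14·5.509154 = 3.049902
t=1.280000, y=3.049902: f=7.298104 → y ← 3.049902 + 0.14·7.298104 = 4.071636
t=1.420000, y=4.071636: f=9.614856 → y ← 4.071636 + 0.14·9.614856 = 5.417716
y(1.56) ≈ 5.4177

5.4177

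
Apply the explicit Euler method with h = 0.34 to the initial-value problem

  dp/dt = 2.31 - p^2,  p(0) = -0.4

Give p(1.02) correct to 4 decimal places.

1.4686

Euler: p_{n+1} = p_n + h·f(t_n, p_n).
t=0.000000, p=-0.400000: f=2.150000 → p ← -0.400000 + 0.34·2.150000 = 0.331000
t=0.340000, p=0.331000: f=2.200439 → p ← 0.331000 + 0.34·2.200439 = 1.079149
t=0.680000, p=1.079149: f=1.145437 → p ← 1.079149 + 0.34·1.145437 = 1.468598
p(1.02) ≈ 1.4686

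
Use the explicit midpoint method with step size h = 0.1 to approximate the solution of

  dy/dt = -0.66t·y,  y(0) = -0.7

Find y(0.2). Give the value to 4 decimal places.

-0.6908

Midpoint: k1 = f(t_n, y_n); k2 = f(t_n + h/2, y_n + (h/2)·k1); y_{n+1} = y_n + h·k2.
t=0.000000, y=-0.700000:
  k1 = f(0.000000, -0.700000) = 0.000000
  k2 = f(0.050000, -0.700000) = 0.023100
  y ← -0.700000 + 0.1·0.023100 = -0.697690
t=0.100000, y=-0.697690:
  k1 = f(0.100000, -0.697690) = 0.046048
  k2 = f(0.150000, -0.695388) = 0.068843
  y ← -0.697690 + 0.1·0.068843 = -0.690806
y(0.2) ≈ -0.6908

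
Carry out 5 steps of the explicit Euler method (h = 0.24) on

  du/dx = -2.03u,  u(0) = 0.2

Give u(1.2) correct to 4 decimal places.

0.0071

Euler: u_{n+1} = u_n + h·f(x_n, u_n).
x=0.000000, u=0.200000: f=-0.406000 → u ← 0.200000 + 0.24·(-0.406000) = 0.102560
x=0.240000, u=0.102560: f=-0.208197 → u ← 0.102560 + 0.24·(-0.208197) = 0.052593
x=0.480000, u=0.052593: f=-0.106763 → u ← 0.052593 + 0.24·(-0.106763) = 0.026970
x=0.720000, u=0.026970: f=-0.054748 → u ← 0.026970 + 0.24·(-0.054748) = 0.013830
x=0.960000, u=0.013830: f=-0.028075 → u ← 0.013830 + 0.24·(-0.028075) = 0.007092
u(1.2) ≈ 0.0071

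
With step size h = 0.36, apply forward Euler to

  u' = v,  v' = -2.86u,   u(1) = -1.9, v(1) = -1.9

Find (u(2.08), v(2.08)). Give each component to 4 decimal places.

Euler on (u,v): u_{n+1} = u_n + h·u', v_{n+1} = v_n + h·v'.
1.000000: (-1.900000, -1.900000); f=(-1.900000, 5.434000) → (-2.584000, 0.056240)
1.360000: (-2.584000, 0.056240); f=(0.056240, 7.390240) → (-2.563754, 2.716726)
1.720000: (-2.563754, 2.716726); f=(2.716726, 7.332335) → (-1.585732, 5.356367)
(u(2.08), v(2.08)) ≈ (-1.5857, 5.3564)

-1.5857, 5.3564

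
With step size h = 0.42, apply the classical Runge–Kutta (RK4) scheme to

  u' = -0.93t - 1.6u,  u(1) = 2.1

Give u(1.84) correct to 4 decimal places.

RK4: k1 = f(t_n, u_n); k2 = f(t_n + h/2, u_n + (h/2)·k1); k3 = f(t_n + h/2, u_n + (h/2)·k2); k4 = f(t_n + h, u_n + h·k3); u_{n+1} = u_n + (h/6)·(k1 + 2k2 + 2k3 + k4).
t=1.000000, u=2.100000:
  k1 = f(1.000000, 2.100000) = -4.290000
  k2 = f(1.210000, 1.199100) = -3.043860
  k3 = f(1.210000, 1.460789) = -3.462563
  k4 = f(1.420000, 0.645724) = -2.353758
  u ← 2.100000 + (0.42/6)·(k1 + 2k2 + 2k3 + k4) = 0.724038
t=1.420000, u=0.724038:
  k1 = f(1.420000, 0.724038) = -2.479060
  k2 = f(1.630000, 0.203435) = -1.841396
  k3 = f(1.630000, 0.337345) = -2.055651
  k4 = f(1.840000, -0.139336) = -1.488263
  u ← 0.724038 + (0.42/6)·(k1 + 2k2 + 2k3 + k4) = -0.099262
u(1.84) ≈ -0.0993

-0.0993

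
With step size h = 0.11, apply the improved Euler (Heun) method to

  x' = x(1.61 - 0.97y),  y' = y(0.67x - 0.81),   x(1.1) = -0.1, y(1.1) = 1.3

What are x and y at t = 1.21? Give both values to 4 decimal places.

Heun on (x,y): k1 = f(t_n, state_n); k2 = f(t_n + h, state_n + h·k1); state_{n+1} = state_n + (h/2)·(k1 + k2).
1.100000: (-0.100000, 1.300000)
  k1 = (-0.034900, -1.140100)
  predictor → (-0.103839, 1.174589)
  k2 = (-0.048872, -1.033136)
  → (-0.104607, 1.180472)
(x(1.21), y(1.21)) ≈ (-0.1046, 1.1805)

-0.1046, 1.1805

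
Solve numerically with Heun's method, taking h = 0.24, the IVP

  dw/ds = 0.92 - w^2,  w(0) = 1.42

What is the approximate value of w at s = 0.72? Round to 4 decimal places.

Heun: k1 = f(s_n, w_n); k2 = f(s_n + h, w_n + h·k1); w_{n+1} = w_n + (h/2)·(k1 + k2).
s=0.000000, w=1.420000:
  k1 = f(0.000000, 1.420000) = -1.096400
  k2 = f(0.240000, 1.156864) = -0.418334
  w ← 1.420000 + (0.24/2)·(-1.096400 + (-0.418334)) = 1.238232
s=0.240000, w=1.238232:
  k1 = f(0.240000, 1.238232) = -0.613218
  k2 = f(0.480000, 1.091060) = -0.270411
  w ← 1.238232 + (0.24/2)·(-0.613218 + (-0.270411)) = 1.132196
s=0.480000, w=1.132196:
  k1 = f(0.480000, 1.132196) = -0.361869
  k2 = f(0.720000, 1.045348) = -0.172752
  w ← 1.132196 + (0.24/2)·(-0.361869 + (-0.172752)) = 1.068042
w(0.72) ≈ 1.0680

1.0680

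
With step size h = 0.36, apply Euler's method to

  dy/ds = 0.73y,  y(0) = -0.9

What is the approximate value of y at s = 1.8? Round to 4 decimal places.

Euler: y_{n+1} = y_n + h·f(s_n, y_n).
s=0.000000, y=-0.900000: f=-0.657000 → y ← -0.900000 + 0.36·(-0.657000) = -1.136520
s=0.360000, y=-1.136520: f=-0.829660 → y ← -1.136520 + 0.36·(-0.829660) = -1.435197
s=0.720000, y=-1.435197: f=-1.047694 → y ← -1.435197 + 0.36·(-1.047694) = -1.812367
s=1.080000, y=-1.812367: f=-1.323028 → y ← -1.812367 + 0.36·(-1.323028) = -2.288657
s=1.440000, y=-2.288657: f=-1.670720 → y ← -2.288657 + 0.36·(-1.670720) = -2.890117
y(1.8) ≈ -2.8901

-2.8901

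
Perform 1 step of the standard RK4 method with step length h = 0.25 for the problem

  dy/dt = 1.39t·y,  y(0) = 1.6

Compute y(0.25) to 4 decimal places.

RK4: k1 = f(t_n, y_n); k2 = f(t_n + h/2, y_n + (h/2)·k1); k3 = f(t_n + h/2, y_n + (h/2)·k2); k4 = f(t_n + h, y_n + h·k3); y_{n+1} = y_n + (h/6)·(k1 + 2k2 + 2k3 + k4).
t=0.000000, y=1.600000:
  k1 = f(0.000000, 1.600000) = 0.000000
  k2 = f(0.125000, 1.600000) = 0.278000
  k3 = f(0.125000, 1.634750) = 0.284038
  k4 = f(0.250000, 1.671009) = 0.580676
  y ← 1.600000 + (0.25/6)·(k1 + 2k2 + 2k3 + k4) = 1.671031
y(0.25) ≈ 1.6710

1.6710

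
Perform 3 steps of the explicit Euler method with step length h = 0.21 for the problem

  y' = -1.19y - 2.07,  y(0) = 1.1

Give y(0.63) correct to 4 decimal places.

Euler: y_{n+1} = y_n + h·f(t_n, y_n).
t=0.000000, y=1.100000: f=-3.379000 → y ← 1.100000 + 0.21·(-3.379000) = 0.390410
t=0.210000, y=0.390410: f=-2.534588 → y ← 0.390410 + 0.21·(-2.534588) = -0.141853
t=0.420000, y=-0.141853: f=-1.901194 → y ← -0.141853 + 0.21·(-1.901194) = -0.541104
y(0.63) ≈ -0.5411

-0.5411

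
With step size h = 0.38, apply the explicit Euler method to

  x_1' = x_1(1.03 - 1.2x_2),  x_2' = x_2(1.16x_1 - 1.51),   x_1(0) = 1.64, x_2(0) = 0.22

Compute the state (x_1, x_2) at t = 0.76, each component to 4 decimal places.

2.7020, 0.3437

Euler on (x_1,x_2): x_1_{n+1} = x_1_n + h·x_1', x_2_{n+1} = x_2_n + h·x_2'.
0.000000: (1.640000, 0.220000); f=(1.256240, 0.086328) → (2.117371, 0.252805)
0.380000: (2.117371, 0.252805); f=(1.538555, 0.239191) → (2.702022, 0.343697)
(x_1(0.76), x_2(0.76)) ≈ (2.7020, 0.3437)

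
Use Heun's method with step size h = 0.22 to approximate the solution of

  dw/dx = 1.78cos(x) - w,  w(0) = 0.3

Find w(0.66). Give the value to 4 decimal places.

Heun: k1 = f(x_n, w_n); k2 = f(x_n + h, w_n + h·k1); w_{n+1} = w_n + (h/2)·(k1 + k2).
x=0.000000, w=0.300000:
  k1 = f(0.000000, 0.300000) = 1.480000
  k2 = f(0.220000, 0.625600) = 1.111497
  w ← 0.300000 + (0.22/2)·(1.480000 + 1.111497) = 0.585065
x=0.220000, w=0.585065:
  k1 = f(0.220000, 0.585065) = 1.152033
  k2 = f(0.440000, 0.838512) = 0.771946
  w ← 0.585065 + (0.22/2)·(1.152033 + 0.771946) = 0.796702
x=0.440000, w=0.796702:
  k1 = f(0.440000, 0.796702) = 0.813756
  k2 = f(0.660000, 0.975729) = 0.430458
  w ← 0.796702 + (0.22/2)·(0.813756 + 0.430458) = 0.933566
w(0.66) ≈ 0.9336

0.9336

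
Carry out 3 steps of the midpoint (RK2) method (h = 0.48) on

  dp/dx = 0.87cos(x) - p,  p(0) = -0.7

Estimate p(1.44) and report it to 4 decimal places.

0.1806

Midpoint: k1 = f(x_n, p_n); k2 = f(x_n + h/2, p_n + (h/2)·k1); p_{n+1} = p_n + h·k2.
x=0.000000, p=-0.700000:
  k1 = f(0.000000, -0.700000) = 1.570000
  k2 = f(0.240000, -0.323200) = 1.168264
  p ← -0.700000 + 0.48·1.168264 = -0.139233
x=0.480000, p=-0.139233:
  k1 = f(0.480000, -0.139233) = 0.910919
  k2 = f(0.720000, 0.079387) = 0.574684
  p ← -0.139233 + 0.48·0.574684 = 0.136615
x=0.960000, p=0.136615:
  k1 = f(0.960000, 0.136615) = 0.362347
  k2 = f(1.200000, 0.223578) = 0.091673
  p ← 0.136615 + 0.48·0.091673 = 0.180618
p(1.44) ≈ 0.1806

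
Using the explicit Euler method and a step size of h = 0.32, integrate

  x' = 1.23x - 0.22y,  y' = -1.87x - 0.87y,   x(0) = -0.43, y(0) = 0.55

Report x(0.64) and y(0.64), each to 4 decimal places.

Euler on (x,y): x_{n+1} = x_n + h·x', y_{n+1} = y_n + h·y'.
0.000000: (-0.430000, 0.550000); f=(-0.649900, 0.325600) → (-0.637968, 0.654192)
0.320000: (-0.637968, 0.654192); f=(-0.928623, 0.623853) → (-0.935127, 0.853825)
(x(0.64), y(0.64)) ≈ (-0.9351, 0.8538)

-0.9351, 0.8538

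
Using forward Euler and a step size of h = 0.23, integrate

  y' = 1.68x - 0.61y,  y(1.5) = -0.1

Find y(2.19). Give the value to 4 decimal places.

1.6969

Euler: y_{n+1} = y_n + h·f(x_n, y_n).
x=1.500000, y=-0.100000: f=2.581000 → y ← -0.100000 + 0.23·2.581000 = 0.493630
x=1.730000, y=0.493630: f=2.605286 → y ← 0.493630 + 0.23·2.605286 = 1.092846
x=1.960000, y=1.092846: f=2.626164 → y ← 1.092846 + 0.23·2.626164 = 1.696863
y(2.19) ≈ 1.6969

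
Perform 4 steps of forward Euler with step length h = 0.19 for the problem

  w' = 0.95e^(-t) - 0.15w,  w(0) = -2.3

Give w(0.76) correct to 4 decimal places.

Euler: w_{n+1} = w_n + h·f(t_n, w_n).
t=0.000000, w=-2.300000: f=1.295000 → w ← -2.300000 + 0.19·1.295000 = -2.053950
t=0.190000, w=-2.053950: f=1.093704 → w ← -2.053950 + 0.19·1.093704 = -1.846146
t=0.380000, w=-1.846146: f=0.926590 → w ← -1.846146 + 0.19·0.926590 = -1.670094
t=0.570000, w=-1.670094: f=0.787763 → w ← -1.670094 + 0.19·0.787763 = -1.520419
w(0.76) ≈ -1.5204

-1.5204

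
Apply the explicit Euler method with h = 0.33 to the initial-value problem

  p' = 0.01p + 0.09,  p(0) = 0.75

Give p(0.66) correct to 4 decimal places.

Euler: p_{n+1} = p_n + h·f(x_n, p_n).
x=0.000000, p=0.750000: f=0.097500 → p ← 0.750000 + 0.33·0.097500 = 0.782175
x=0.330000, p=0.782175: f=0.097822 → p ← 0.782175 + 0.33·0.097822 = 0.814456
p(0.66) ≈ 0.8145

0.8145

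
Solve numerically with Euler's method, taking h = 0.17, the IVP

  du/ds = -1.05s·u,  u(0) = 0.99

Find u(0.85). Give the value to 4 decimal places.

0.7201

Euler: u_{n+1} = u_n + h·f(s_n, u_n).
s=0.000000, u=0.990000: f=0.000000 → u ← 0.990000 + 0.17·0.000000 = 0.990000
s=0.170000, u=0.990000: f=-0.176715 → u ← 0.990000 + 0.17·(-0.176715) = 0.959958
s=0.340000, u=0.959958: f=-0.342705 → u ← 0.959958 + 0.17·(-0.342705) = 0.901699
s=0.510000, u=0.901699: f=-0.482860 → u ← 0.901699 + 0.17·(-0.482860) = 0.819612
s=0.680000, u=0.819612: f=-0.585203 → u ← 0.819612 + 0.17·(-0.585203) = 0.720128
u(0.85) ≈ 0.7201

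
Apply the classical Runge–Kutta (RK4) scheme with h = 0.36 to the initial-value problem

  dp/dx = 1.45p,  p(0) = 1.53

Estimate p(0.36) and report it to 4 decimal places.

RK4: k1 = f(x_n, p_n); k2 = f(x_n + h/2, p_n + (h/2)·k1); k3 = f(x_n + h/2, p_n + (h/2)·k2); k4 = f(x_n + h, p_n + h·k3); p_{n+1} = p_n + (h/6)·(k1 + 2k2 + 2k3 + k4).
x=0.000000, p=1.530000:
  k1 = f(0.000000, 1.530000) = 2.218500
  k2 = f(0.180000, 1.929330) = 2.797528
  k3 = f(0.180000, 2.033555) = 2.948655
  k4 = f(0.360000, 2.591516) = 3.757698
  p ← 1.530000 + (0.36/6)·(k1 + 2k2 + 2k3 + k4) = 2.578114
p(0.36) ≈ 2.5781

2.5781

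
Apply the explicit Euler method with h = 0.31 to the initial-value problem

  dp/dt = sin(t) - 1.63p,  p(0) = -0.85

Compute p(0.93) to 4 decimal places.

Euler: p_{n+1} = p_n + h·f(t_n, p_n).
t=0.000000, p=-0.850000: f=1.385500 → p ← -0.850000 + 0.31·1.385500 = -0.420495
t=0.310000, p=-0.420495: f=0.990465 → p ← -0.420495 + 0.31·0.990465 = -0.113451
t=0.620000, p=-0.113451: f=0.765960 → p ← -0.113451 + 0.31·0.765960 = 0.123997
p(0.93) ≈ 0.1240

0.1240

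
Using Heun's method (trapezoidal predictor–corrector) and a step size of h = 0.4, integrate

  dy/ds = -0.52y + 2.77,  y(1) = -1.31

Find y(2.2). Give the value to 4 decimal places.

1.7521

Heun: k1 = f(s_n, y_n); k2 = f(s_n + h, y_n + h·k1); y_{n+1} = y_n + (h/2)·(k1 + k2).
s=1.000000, y=-1.310000:
  k1 = f(1.000000, -1.310000) = 3.451200
  k2 = f(1.400000, 0.070480) = 2.733350
  y ← -1.310000 + (0.4/2)·(3.451200 + 2.733350) = -0.073090
s=1.400000, y=-0.073090:
  k1 = f(1.400000, -0.073090) = 2.808007
  k2 = f(1.800000, 1.050113) = 2.223941
  y ← -0.073090 + (0.4/2)·(2.808007 + 2.223941) = 0.933300
s=1.800000, y=0.933300:
  k1 = f(1.800000, 0.933300) = 2.284684
  k2 = f(2.200000, 1.847173) = 1.809470
  y ← 0.933300 + (0.4/2)·(2.284684 + 1.809470) = 1.752131
y(2.2) ≈ 1.7521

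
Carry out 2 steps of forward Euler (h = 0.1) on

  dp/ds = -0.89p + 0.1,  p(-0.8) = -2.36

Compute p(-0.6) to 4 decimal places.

-1.9395

Euler: p_{n+1} = p_n + h·f(s_n, p_n).
s=-0.800000, p=-2.360000: f=2.200400 → p ← -2.360000 + 0.1·2.200400 = -2.139960
s=-0.700000, p=-2.139960: f=2.004564 → p ← -2.139960 + 0.1·2.004564 = -1.939504
p(-0.6) ≈ -1.9395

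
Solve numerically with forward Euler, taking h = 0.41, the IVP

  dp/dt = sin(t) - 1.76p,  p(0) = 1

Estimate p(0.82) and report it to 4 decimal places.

0.2409

Euler: p_{n+1} = p_n + h·f(t_n, p_n).
t=0.000000, p=1.000000: f=-1.760000 → p ← 1.000000 + 0.41·(-1.760000) = 0.278400
t=0.410000, p=0.278400: f=-0.091375 → p ← 0.278400 + 0.41·(-0.091375) = 0.240936
p(0.82) ≈ 0.2409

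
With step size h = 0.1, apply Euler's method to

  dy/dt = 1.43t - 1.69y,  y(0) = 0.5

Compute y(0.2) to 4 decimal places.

Euler: y_{n+1} = y_n + h·f(t_n, y_n).
t=0.000000, y=0.500000: f=-0.845000 → y ← 0.500000 + 0.1·(-0.845000) = 0.415500
t=0.100000, y=0.415500: f=-0.559195 → y ← 0.415500 + 0.1·(-0.559195) = 0.359580
y(0.2) ≈ 0.3596

0.3596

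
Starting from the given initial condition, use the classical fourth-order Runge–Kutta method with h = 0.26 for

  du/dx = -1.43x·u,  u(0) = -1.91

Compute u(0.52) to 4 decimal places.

-1.5742

RK4: k1 = f(x_n, u_n); k2 = f(x_n + h/2, u_n + (h/2)·k1); k3 = f(x_n + h/2, u_n + (h/2)·k2); k4 = f(x_n + h, u_n + h·k3); u_{n+1} = u_n + (h/6)·(k1 + 2k2 + 2k3 + k4).
x=0.000000, u=-1.910000:
  k1 = f(0.000000, -1.910000) = 0.000000
  k2 = f(0.130000, -1.910000) = 0.355069
  k3 = f(0.130000, -1.863841) = 0.346488
  k4 = f(0.260000, -1.819913) = 0.676644
  u ← -1.910000 + (0.26/6)·(k1 + 2k2 + 2k3 + k4) = -1.819877
x=0.260000, u=-1.819877:
  k1 = f(0.260000, -1.819877) = 0.676630
  k2 = f(0.390000, -1.731915) = 0.965889
  k3 = f(0.390000, -1.694312) = 0.944918
  k4 = f(0.520000, -1.574199) = 1.170574
  u ← -1.819877 + (0.26/6)·(k1 + 2k2 + 2k3 + k4) = -1.574228
u(0.52) ≈ -1.5742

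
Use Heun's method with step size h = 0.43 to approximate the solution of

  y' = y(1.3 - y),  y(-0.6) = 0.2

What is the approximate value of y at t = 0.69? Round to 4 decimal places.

0.6324

Heun: k1 = f(t_n, y_n); k2 = f(t_n + h, y_n + h·k1); y_{n+1} = y_n + (h/2)·(k1 + k2).
t=-0.600000, y=0.200000:
  k1 = f(-0.600000, 0.200000) = 0.220000
  k2 = f(-0.170000, 0.294600) = 0.296191
  y ← 0.200000 + (0.43/2)·(0.220000 + 0.296191) = 0.310981
t=-0.170000, y=0.310981:
  k1 = f(-0.170000, 0.310981) = 0.307566
  k2 = f(0.260000, 0.443234) = 0.379748
  y ← 0.310981 + (0.43/2)·(0.307566 + 0.379748) = 0.458754
t=0.260000, y=0.458754:
  k1 = f(0.260000, 0.458754) = 0.385925
  k2 = f(0.690000, 0.624701) = 0.421860
  y ← 0.458754 + (0.43/2)·(0.385925 + 0.421860) = 0.632427
y(0.69) ≈ 0.6324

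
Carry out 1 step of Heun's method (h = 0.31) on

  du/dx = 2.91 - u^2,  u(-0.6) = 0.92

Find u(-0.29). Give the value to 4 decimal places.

1.3138

Heun: k1 = f(x_n, u_n); k2 = f(x_n + h, u_n + h·k1); u_{n+1} = u_n + (h/2)·(k1 + k2).
x=-0.600000, u=0.920000:
  k1 = f(-0.600000, 0.920000) = 2.063600
  k2 = f(-0.290000, 1.559716) = 0.477286
  u ← 0.920000 + (0.31/2)·(2.063600 + 0.477286) = 1.313837
u(-0.29) ≈ 1.3138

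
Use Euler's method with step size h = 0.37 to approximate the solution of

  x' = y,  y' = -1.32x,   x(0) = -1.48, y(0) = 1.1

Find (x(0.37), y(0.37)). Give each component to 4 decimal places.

-1.0730, 1.8228

Euler on (x,y): x_{n+1} = x_n + h·x', y_{n+1} = y_n + h·y'.
0.000000: (-1.480000, 1.100000); f=(1.100000, 1.953600) → (-1.073000, 1.822832)
(x(0.37), y(0.37)) ≈ (-1.0730, 1.8228)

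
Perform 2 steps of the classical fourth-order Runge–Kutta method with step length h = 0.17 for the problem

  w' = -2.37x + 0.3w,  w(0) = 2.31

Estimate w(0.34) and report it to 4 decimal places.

2.4163

RK4: k1 = f(x_n, w_n); k2 = f(x_n + h/2, w_n + (h/2)·k1); k3 = f(x_n + h/2, w_n + (h/2)·k2); k4 = f(x_n + h, w_n + h·k3); w_{n+1} = w_n + (h/6)·(k1 + 2k2 + 2k3 + k4).
x=0.000000, w=2.310000:
  k1 = f(0.000000, 2.310000) = 0.693000
  k2 = f(0.085000, 2.368905) = 0.509221
  k3 = f(0.085000, 2.353284) = 0.504535
  k4 = f(0.170000, 2.395771) = 0.315831
  w ← 2.310000 + (0.17/6)·(k1 + 2k2 + 2k3 + k4) = 2.396030
x=0.170000, w=2.396030:
  k1 = f(0.170000, 2.396030) = 0.315909
  k2 = f(0.255000, 2.422882) = 0.122515
  k3 = f(0.255000, 2.406444) = 0.117583
  k4 = f(0.340000, 2.416019) = -0.080994
  w ← 2.396030 + (0.17/6)·(k1 + 2k2 + 2k3 + k4) = 2.416291
w(0.34) ≈ 2.4163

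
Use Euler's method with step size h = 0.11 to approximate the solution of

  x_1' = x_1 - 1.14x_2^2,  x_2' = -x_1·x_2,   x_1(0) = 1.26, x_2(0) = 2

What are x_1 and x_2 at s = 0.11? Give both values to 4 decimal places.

Euler on (x_1,x_2): x_1_{n+1} = x_1_n + h·x_1', x_2_{n+1} = x_2_n + h·x_2'.
0.000000: (1.260000, 2.000000); f=(-3.300000, -2.520000) → (0.897000, 1.722800)
(x_1(0.11), x_2(0.11)) ≈ (0.8970, 1.7228)

0.8970, 1.7228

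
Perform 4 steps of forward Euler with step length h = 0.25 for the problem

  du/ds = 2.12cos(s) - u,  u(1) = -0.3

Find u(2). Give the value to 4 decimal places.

0.0535

Euler: u_{n+1} = u_n + h·f(s_n, u_n).
s=1.000000, u=-0.300000: f=1.445441 → u ← -0.300000 + 0.25·1.445441 = 0.061360
s=1.250000, u=0.061360: f=0.607123 → u ← 0.061360 + 0.25·0.607123 = 0.213141
s=1.500000, u=0.213141: f=-0.063178 → u ← 0.213141 + 0.25·(-0.063178) = 0.197346
s=1.750000, u=0.197346: f=-0.575228 → u ← 0.197346 + 0.25·(-0.575228) = 0.053539
u(2) ≈ 0.0535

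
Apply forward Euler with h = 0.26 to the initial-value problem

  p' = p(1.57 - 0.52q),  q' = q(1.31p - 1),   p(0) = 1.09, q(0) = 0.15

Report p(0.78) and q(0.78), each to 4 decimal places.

Euler on (p,q): p_{n+1} = p_n + h·p', q_{n+1} = q_n + h·q'.
0.000000: (1.090000, 0.150000); f=(1.626280, 0.064185) → (1.512833, 0.166688)
0.260000: (1.512833, 0.166688); f=(2.244018, 0.163656) → (2.096278, 0.209239)
0.520000: (2.096278, 0.209239); f=(3.063072, 0.365357) → (2.892676, 0.304231)
(p(0.78), q(0.78)) ≈ (2.8927, 0.3042)

2.8927, 0.3042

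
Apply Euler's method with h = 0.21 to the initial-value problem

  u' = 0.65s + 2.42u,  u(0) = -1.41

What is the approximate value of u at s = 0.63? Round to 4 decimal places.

-4.7367

Euler: u_{n+1} = u_n + h·f(s_n, u_n).
s=0.000000, u=-1.410000: f=-3.412200 → u ← -1.410000 + 0.21·(-3.412200) = -2.126562
s=0.210000, u=-2.126562: f=-5.009780 → u ← -2.126562 + 0.21·(-5.009780) = -3.178616
s=0.420000, u=-3.178616: f=-7.419250 → u ← -3.178616 + 0.21·(-7.419250) = -4.736658
u(0.63) ≈ -4.7367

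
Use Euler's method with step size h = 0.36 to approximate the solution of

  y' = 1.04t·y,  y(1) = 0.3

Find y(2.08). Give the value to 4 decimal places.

1.0230

Euler: y_{n+1} = y_n + h·f(t_n, y_n).
t=1.000000, y=0.300000: f=0.312000 → y ← 0.300000 + 0.36·0.312000 = 0.412320
t=1.360000, y=0.412320: f=0.583185 → y ← 0.412320 + 0.36·0.583185 = 0.622267
t=1.720000, y=0.622267: f=1.113111 → y ← 0.622267 + 0.36·1.113111 = 1.022987
y(2.08) ≈ 1.0230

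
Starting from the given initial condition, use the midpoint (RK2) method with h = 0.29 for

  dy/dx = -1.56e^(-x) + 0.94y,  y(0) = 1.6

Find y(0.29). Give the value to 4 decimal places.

1.6426

Midpoint: k1 = f(x_n, y_n); k2 = f(x_n + h/2, y_n + (h/2)·k1); y_{n+1} = y_n + h·k2.
x=0.000000, y=1.600000:
  k1 = f(0.000000, 1.600000) = -0.056000
  k2 = f(0.145000, 1.591880) = 0.146932
  y ← 1.600000 + 0.29·0.146932 = 1.642610
y(0.29) ≈ 1.6426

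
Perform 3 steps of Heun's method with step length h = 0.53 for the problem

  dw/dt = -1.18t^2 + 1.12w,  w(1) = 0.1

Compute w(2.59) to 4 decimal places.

Heun: k1 = f(t_n, w_n); k2 = f(t_n + h, w_n + h·k1); w_{n+1} = w_n + (h/2)·(k1 + k2).
t=1.000000, w=0.100000:
  k1 = f(1.000000, 0.100000) = -1.068000
  k2 = f(1.530000, -0.466040) = -3.284227
  w ← 0.100000 + (0.53/2)·(-1.068000 + (-3.284227)) = -1.053340
t=1.530000, w=-1.053340:
  k1 = f(1.530000, -1.053340) = -3.942003
  k2 = f(2.060000, -3.142602) = -8.527162
  w ← -1.053340 + (0.53/2)·(-3.942003 + (-8.527162)) = -4.357669
t=2.060000, w=-4.357669:
  k1 = f(2.060000, -4.357669) = -9.888037
  k2 = f(2.590000, -9.598328) = -18.665686
  w ← -4.357669 + (0.53/2)·(-9.888037 + (-18.665686)) = -11.924405
w(2.59) ≈ -11.9244

-11.9244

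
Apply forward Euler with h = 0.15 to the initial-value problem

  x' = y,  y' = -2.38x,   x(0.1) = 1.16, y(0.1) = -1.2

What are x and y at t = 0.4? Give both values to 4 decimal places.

Euler on (x,y): x_{n+1} = x_n + h·x', y_{n+1} = y_n + h·y'.
0.100000: (1.160000, -1.200000); f=(-1.200000, -2.760800) → (0.980000, -1.614120)
0.250000: (0.980000, -1.614120); f=(-1.614120, -2.332400) → (0.737882, -1.963980)
(x(0.4), y(0.4)) ≈ (0.7379, -1.9640)

0.7379, -1.9640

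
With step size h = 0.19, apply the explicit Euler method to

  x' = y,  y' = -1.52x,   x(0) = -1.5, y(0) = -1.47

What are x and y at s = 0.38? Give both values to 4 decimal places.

Euler on (x,y): x_{n+1} = x_n + h·x', y_{n+1} = y_n + h·y'.
0.000000: (-1.500000, -1.470000); f=(-1.470000, 2.280000) → (-1.779300, -1.036800)
0.190000: (-1.779300, -1.036800); f=(-1.036800, 2.704536) → (-1.976292, -0.522938)
(x(0.38), y(0.38)) ≈ (-1.9763, -0.5229)

-1.9763, -0.5229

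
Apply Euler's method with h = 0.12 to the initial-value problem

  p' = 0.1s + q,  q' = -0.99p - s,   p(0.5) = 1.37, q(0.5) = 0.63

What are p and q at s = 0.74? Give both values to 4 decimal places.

Euler on (p,q): p_{n+1} = p_n + h·p', q_{n+1} = q_n + h·q'.
0.500000: (1.370000, 0.630000); f=(0.680000, -1.856300) → (1.451600, 0.407244)
0.620000: (1.451600, 0.407244); f=(0.469244, -2.057084) → (1.507909, 0.160394)
(p(0.74), q(0.74)) ≈ (1.5079, 0.1604)

1.5079, 0.1604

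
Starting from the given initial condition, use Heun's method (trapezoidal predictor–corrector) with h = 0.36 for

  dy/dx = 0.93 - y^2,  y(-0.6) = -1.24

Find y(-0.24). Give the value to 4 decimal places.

-1.5650

Heun: k1 = f(x_n, y_n); k2 = f(x_n + h, y_n + h·k1); y_{n+1} = y_n + (h/2)·(k1 + k2).
x=-0.600000, y=-1.240000:
  k1 = f(-0.600000, -1.240000) = -0.607600
  k2 = f(-0.240000, -1.458736) = -1.197911
  y ← -1.240000 + (0.36/2)·(-0.607600 + (-1.197911)) = -1.564992
y(-0.24) ≈ -1.5650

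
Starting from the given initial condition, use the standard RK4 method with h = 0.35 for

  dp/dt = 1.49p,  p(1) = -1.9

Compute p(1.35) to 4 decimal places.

RK4: k1 = f(t_n, p_n); k2 = f(t_n + h/2, p_n + (h/2)·k1); k3 = f(t_n + h/2, p_n + (h/2)·k2); k4 = f(t_n + h, p_n + h·k3); p_{n+1} = p_n + (h/6)·(k1 + 2k2 + 2k3 + k4).
t=1.000000, p=-1.900000:
  k1 = f(1.000000, -1.900000) = -2.831000
  k2 = f(1.175000, -2.395425) = -3.569183
  k3 = f(1.175000, -2.524607) = -3.761665
  k4 = f(1.350000, -3.216583) = -4.792708
  p ← -1.900000 + (0.35/6)·(k1 + 2k2 + 2k3 + k4) = -3.199982
p(1.35) ≈ -3.2000

-3.2000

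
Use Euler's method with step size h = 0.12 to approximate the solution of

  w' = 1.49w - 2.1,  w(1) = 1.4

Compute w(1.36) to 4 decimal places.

Euler: w_{n+1} = w_n + h·f(x_n, w_n).
x=1.000000, w=1.400000: f=-0.014000 → w ← 1.400000 + 0.12·(-0.014000) = 1.398320
x=1.120000, w=1.398320: f=-0.016503 → w ← 1.398320 + 0.12·(-0.016503) = 1.396340
x=1.240000, w=1.396340: f=-0.019454 → w ← 1.396340 + 0.12·(-0.019454) = 1.394005
w(1.36) ≈ 1.3940

1.3940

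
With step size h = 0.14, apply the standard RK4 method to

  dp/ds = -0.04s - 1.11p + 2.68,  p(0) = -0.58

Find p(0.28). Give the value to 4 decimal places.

0.2185

RK4: k1 = f(s_n, p_n); k2 = f(s_n + h/2, p_n + (h/2)·k1); k3 = f(s_n + h/2, p_n + (h/2)·k2); k4 = f(s_n + h, p_n + h·k3); p_{n+1} = p_n + (h/6)·(k1 + 2k2 + 2k3 + k4).
s=0.000000, p=-0.580000:
  k1 = f(0.000000, -0.580000) = 3.323800
  k2 = f(0.070000, -0.347334) = 3.062741
  k3 = f(0.070000, -0.365608) = 3.083025
  k4 = f(0.140000, -0.148376) = 2.839098
  p ← -0.580000 + (0.14/6)·(k1 + 2k2 + 2k3 + k4) = -0.149397
s=0.140000, p=-0.149397:
  k1 = f(0.140000, -0.149397) = 2.840230
  k2 = f(0.210000, 0.049419) = 2.616744
  k3 = f(0.210000, 0.033775) = 2.634109
  k4 = f(0.280000, 0.219379) = 2.425290
  p ← -0.149397 + (0.14/6)·(k1 + 2k2 + 2k3 + k4) = 0.218505
p(0.28) ≈ 0.2185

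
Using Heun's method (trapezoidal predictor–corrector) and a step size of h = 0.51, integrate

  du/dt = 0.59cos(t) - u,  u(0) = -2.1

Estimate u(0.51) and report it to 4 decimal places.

Heun: k1 = f(t_n, u_n); k2 = f(t_n + h, u_n + h·k1); u_{n+1} = u_n + (h/2)·(k1 + k2).
t=0.000000, u=-2.100000:
  k1 = f(0.000000, -2.100000) = 2.690000
  k2 = f(0.510000, -0.728100) = 1.243019
  u ← -2.100000 + (0.51/2)·(2.690000 + 1.243019) = -1.097080
u(0.51) ≈ -1.0971

-1.0971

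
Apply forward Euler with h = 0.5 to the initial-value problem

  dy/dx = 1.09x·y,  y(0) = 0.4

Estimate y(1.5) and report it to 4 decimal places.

0.7864

Euler: y_{n+1} = y_n + h·f(x_n, y_n).
x=0.000000, y=0.400000: f=0.000000 → y ← 0.400000 + 0.5·0.000000 = 0.400000
x=0.500000, y=0.400000: f=0.218000 → y ← 0.400000 + 0.5·0.218000 = 0.509000
x=1.000000, y=0.509000: f=0.554810 → y ← 0.509000 + 0.5·0.554810 = 0.786405
y(1.5) ≈ 0.7864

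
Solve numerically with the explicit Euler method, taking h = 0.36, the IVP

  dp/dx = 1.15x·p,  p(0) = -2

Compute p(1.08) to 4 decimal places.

Euler: p_{n+1} = p_n + h·f(x_n, p_n).
x=0.000000, p=-2.000000: f=0.000000 → p ← -2.000000 + 0.36·0.000000 = -2.000000
x=0.360000, p=-2.000000: f=-0.828000 → p ← -2.000000 + 0.36·(-0.828000) = -2.298080
x=0.720000, p=-2.298080: f=-1.902810 → p ← -2.298080 + 0.36·(-1.902810) = -2.983092
p(1.08) ≈ -2.9831

-2.9831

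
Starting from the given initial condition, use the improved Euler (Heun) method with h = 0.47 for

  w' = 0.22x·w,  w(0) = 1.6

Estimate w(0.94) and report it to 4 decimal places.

Heun: k1 = f(x_n, w_n); k2 = f(x_n + h, w_n + h·k1); w_{n+1} = w_n + (h/2)·(k1 + k2).
x=0.000000, w=1.600000:
  k1 = f(0.000000, 1.600000) = 0.000000
  k2 = f(0.470000, 1.600000) = 0.165440
  w ← 1.600000 + (0.47/2)·(0.000000 + 0.165440) = 1.638878
x=0.470000, w=1.638878:
  k1 = f(0.470000, 1.638878) = 0.169460
  k2 = f(0.940000, 1.718525) = 0.355391
  w ← 1.638878 + (0.47/2)·(0.169460 + 0.355391) = 1.762218
w(0.94) ≈ 1.7622

1.7622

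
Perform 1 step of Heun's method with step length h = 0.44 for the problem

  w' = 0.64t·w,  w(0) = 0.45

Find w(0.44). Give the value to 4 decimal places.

Heun: k1 = f(t_n, w_n); k2 = f(t_n + h, w_n + h·k1); w_{n+1} = w_n + (h/2)·(k1 + k2).
t=0.000000, w=0.450000:
  k1 = f(0.000000, 0.450000) = 0.000000
  k2 = f(0.440000, 0.450000) = 0.126720
  w ← 0.450000 + (0.44/2)·(0.000000 + 0.126720) = 0.477878
w(0.44) ≈ 0.4779

0.4779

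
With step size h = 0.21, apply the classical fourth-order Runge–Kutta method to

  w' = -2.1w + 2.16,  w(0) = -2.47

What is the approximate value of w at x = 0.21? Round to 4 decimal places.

-1.2228

RK4: k1 = f(x_n, w_n); k2 = f(x_n + h/2, w_n + (h/2)·k1); k3 = f(x_n + h/2, w_n + (h/2)·k2); k4 = f(x_n + h, w_n + h·k3); w_{n+1} = w_n + (h/6)·(k1 + 2k2 + 2k3 + k4).
x=0.000000, w=-2.470000:
  k1 = f(0.000000, -2.470000) = 7.347000
  k2 = f(0.105000, -1.698565) = 5.726987
  k3 = f(0.105000, -1.868666) = 6.084199
  k4 = f(0.210000, -1.192318) = 4.663868
  w ← -2.470000 + (0.21/6)·(k1 + 2k2 + 2k3 + k4) = -1.222837
w(0.21) ≈ -1.2228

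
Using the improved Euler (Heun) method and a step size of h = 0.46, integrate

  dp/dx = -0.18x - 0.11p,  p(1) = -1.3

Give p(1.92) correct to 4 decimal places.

-1.4066

Heun: k1 = f(x_n, p_n); k2 = f(x_n + h, p_n + h·k1); p_{n+1} = p_n + (h/2)·(k1 + k2).
x=1.000000, p=-1.300000:
  k1 = f(1.000000, -1.300000) = -0.037000
  k2 = f(1.460000, -1.317020) = -0.117928
  p ← -1.300000 + (0.46/2)·(-0.037000 + (-0.117928)) = -1.335633
x=1.460000, p=-1.335633:
  k1 = f(1.460000, -1.335633) = -0.115880
  k2 = f(1.920000, -1.388938) = -0.192817
  p ← -1.335633 + (0.46/2)·(-0.115880 + (-0.192817)) = -1.406634
p(1.92) ≈ -1.4066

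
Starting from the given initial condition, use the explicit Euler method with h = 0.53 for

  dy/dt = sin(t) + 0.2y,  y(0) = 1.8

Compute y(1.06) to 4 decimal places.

Euler: y_{n+1} = y_n + h·f(t_n, y_n).
t=0.000000, y=1.800000: f=0.360000 → y ← 1.800000 + 0.53·0.360000 = 1.990800
t=0.530000, y=1.990800: f=0.903693 → y ← 1.990800 + 0.53·0.903693 = 2.469757
y(1.06) ≈ 2.4698

2.4698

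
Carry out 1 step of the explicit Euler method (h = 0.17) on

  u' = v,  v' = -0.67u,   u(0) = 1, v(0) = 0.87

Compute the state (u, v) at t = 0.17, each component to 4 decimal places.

1.1479, 0.7561

Euler on (u,v): u_{n+1} = u_n + h·u', v_{n+1} = v_n + h·v'.
0.000000: (1.000000, 0.870000); f=(0.870000, -0.670000) → (1.147900, 0.756100)
(u(0.17), v(0.17)) ≈ (1.1479, 0.7561)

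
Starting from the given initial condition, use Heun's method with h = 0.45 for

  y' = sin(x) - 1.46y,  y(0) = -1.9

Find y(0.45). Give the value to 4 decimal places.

-0.9639

Heun: k1 = f(x_n, y_n); k2 = f(x_n + h, y_n + h·k1); y_{n+1} = y_n + (h/2)·(k1 + k2).
x=0.000000, y=-1.900000:
  k1 = f(0.000000, -1.900000) = 2.774000
  k2 = f(0.450000, -0.651700) = 1.386448
  y ← -1.900000 + (0.45/2)·(2.774000 + 1.386448) = -0.963899
y(0.45) ≈ -0.9639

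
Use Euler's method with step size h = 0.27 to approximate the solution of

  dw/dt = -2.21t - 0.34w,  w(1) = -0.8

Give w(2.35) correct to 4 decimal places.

Euler: w_{n+1} = w_n + h·f(t_n, w_n).
t=1.000000, w=-0.800000: f=-1.938000 → w ← -0.800000 + 0.27·(-1.938000) = -1.323260
t=1.270000, w=-1.323260: f=-2.356792 → w ← -1.323260 + 0.27·(-2.356792) = -1.959594
t=1.540000, w=-1.959594: f=-2.737138 → w ← -1.959594 + 0.27·(-2.737138) = -2.698621
t=1.810000, w=-2.698621: f=-3.082569 → w ← -2.698621 + 0.27·(-3.082569) = -3.530915
t=2.080000, w=-3.530915: f=-3.396289 → w ← -3.530915 + 0.27·(-3.396289) = -4.447913
w(2.35) ≈ -4.4479

-4.4479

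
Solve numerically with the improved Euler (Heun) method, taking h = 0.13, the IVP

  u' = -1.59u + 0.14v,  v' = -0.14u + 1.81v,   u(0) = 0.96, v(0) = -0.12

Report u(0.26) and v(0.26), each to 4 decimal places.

0.6319, -0.2281

Heun on (u,v): k1 = f(t_n, state_n); k2 = f(t_n + h, state_n + h·k1); state_{n+1} = state_n + (h/2)·(k1 + k2).
0.000000: (0.960000, -0.120000)
  k1 = (-1.543200, -0.351600)
  predictor → (0.759384, -0.165708)
  k2 = (-1.230620, -0.406245)
  → (0.779702, -0.169260)
0.130000: (0.779702, -0.169260)
  k1 = (-1.263422, -0.415519)
  predictor → (0.615457, -0.223277)
  k2 = (-1.009835, -0.490296)
  → (0.631940, -0.228138)
(u(0.26), v(0.26)) ≈ (0.6319, -0.2281)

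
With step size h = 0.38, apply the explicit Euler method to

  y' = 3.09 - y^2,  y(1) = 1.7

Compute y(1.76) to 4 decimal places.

Euler: y_{n+1} = y_n + h·f(x_n, y_n).
x=1.000000, y=1.700000: f=0.200000 → y ← 1.700000 + 0.38·0.200000 = 1.776000
x=1.380000, y=1.776000: f=-0.064176 → y ← 1.776000 + 0.38·(-0.064176) = 1.751613
y(1.76) ≈ 1.7516

1.7516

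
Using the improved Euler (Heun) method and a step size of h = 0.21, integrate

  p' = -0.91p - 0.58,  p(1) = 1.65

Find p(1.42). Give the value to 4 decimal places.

Heun: k1 = f(x_n, p_n); k2 = f(x_n + h, p_n + h·k1); p_{n+1} = p_n + (h/2)·(k1 + k2).
x=1.000000, p=1.650000:
  k1 = f(1.000000, 1.650000) = -2.081500
  k2 = f(1.210000, 1.212885) = -1.683725
  p ← 1.650000 + (0.21/2)·(-2.081500 + (-1.683725)) = 1.254651
x=1.210000, p=1.254651:
  k1 = f(1.210000, 1.254651) = -1.721733
  k2 = f(1.420000, 0.893087) = -1.392710
  p ← 1.254651 + (0.21/2)·(-1.721733 + (-1.392710)) = 0.927635
p(1.42) ≈ 0.9276

0.9276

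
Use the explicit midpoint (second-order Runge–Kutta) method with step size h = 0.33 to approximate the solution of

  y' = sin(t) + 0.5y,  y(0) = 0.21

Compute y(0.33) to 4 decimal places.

0.3017

Midpoint: k1 = f(t_n, y_n); k2 = f(t_n + h/2, y_n + (h/2)·k1); y_{n+1} = y_n + h·k2.
t=0.000000, y=0.210000:
  k1 = f(0.000000, 0.210000) = 0.105000
  k2 = f(0.165000, 0.227325) = 0.277915
  y ← 0.210000 + 0.33·0.277915 = 0.301712
y(0.33) ≈ 0.3017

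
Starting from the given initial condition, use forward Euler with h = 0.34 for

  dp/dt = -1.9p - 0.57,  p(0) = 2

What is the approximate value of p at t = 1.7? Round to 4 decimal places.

Euler: p_{n+1} = p_n + h·f(t_n, p_n).
t=0.000000, p=2.000000: f=-4.370000 → p ← 2.000000 + 0.34·(-4.370000) = 0.514200
t=0.340000, p=0.514200: f=-1.546980 → p ← 0.514200 + 0.34·(-1.546980) = -0.011773
t=0.680000, p=-0.011773: f=-0.547631 → p ← -0.011773 + 0.34·(-0.547631) = -0.197968
t=1.020000, p=-0.197968: f=-0.193861 → p ← -0.197968 + 0.34·(-0.193861) = -0.263881
t=1.360000, p=-0.263881: f=-0.068627 → p ← -0.263881 + 0.34·(-0.068627) = -0.287214
p(1.7) ≈ -0.2872

-0.2872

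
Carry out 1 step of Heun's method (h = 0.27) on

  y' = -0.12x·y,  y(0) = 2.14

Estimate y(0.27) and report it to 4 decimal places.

2.1306

Heun: k1 = f(x_n, y_n); k2 = f(x_n + h, y_n + h·k1); y_{n+1} = y_n + (h/2)·(k1 + k2).
x=0.000000, y=2.140000:
  k1 = f(0.000000, 2.140000) = 0.000000
  k2 = f(0.270000, 2.140000) = -0.069336
  y ← 2.140000 + (0.27/2)·(0.000000 + (-0.069336)) = 2.130640
y(0.27) ≈ 2.1306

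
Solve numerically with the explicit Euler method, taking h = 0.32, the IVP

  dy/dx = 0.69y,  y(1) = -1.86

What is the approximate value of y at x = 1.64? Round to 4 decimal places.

-2.7721

Euler: y_{n+1} = y_n + h·f(x_n, y_n).
x=1.000000, y=-1.860000: f=-1.283400 → y ← -1.860000 + 0.32·(-1.283400) = -2.270688
x=1.320000, y=-2.270688: f=-1.566775 → y ← -2.270688 + 0.32·(-1.566775) = -2.772056
y(1.64) ≈ -2.7721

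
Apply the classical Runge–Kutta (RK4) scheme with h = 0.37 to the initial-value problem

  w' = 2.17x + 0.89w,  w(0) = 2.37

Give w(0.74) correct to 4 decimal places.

5.3278

RK4: k1 = f(x_n, w_n); k2 = f(x_n + h/2, w_n + (h/2)·k1); k3 = f(x_n + h/2, w_n + (h/2)·k2); k4 = f(x_n + h, w_n + h·k3); w_{n+1} = w_n + (h/6)·(k1 + 2k2 + 2k3 + k4).
x=0.000000, w=2.370000:
  k1 = f(0.000000, 2.370000) = 2.109300
  k2 = f(0.185000, 2.760220) = 2.858046
  k3 = f(0.185000, 2.898739) = 2.981327
  k4 = f(0.370000, 3.473091) = 3.893951
  w ← 2.370000 + (0.37/6)·(k1 + 2k2 + 2k3 + k4) = 3.460390
x=0.370000, w=3.460390:
  k1 = f(0.370000, 3.460390) = 3.882647
  k2 = f(0.555000, 4.178680) = 4.923375
  k3 = f(0.555000, 4.371214) = 5.094731
  k4 = f(0.740000, 5.345440) = 6.363242
  w ← 3.460390 + (0.37/6)·(k1 + 2k2 + 2k3 + k4) = 5.327786
w(0.74) ≈ 5.3278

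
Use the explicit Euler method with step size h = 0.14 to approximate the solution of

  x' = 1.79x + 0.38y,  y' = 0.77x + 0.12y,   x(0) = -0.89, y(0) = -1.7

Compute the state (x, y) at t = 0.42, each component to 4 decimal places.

Euler on (x,y): x_{n+1} = x_n + h·x', y_{n+1} = y_n + h·y'.
0.000000: (-0.890000, -1.700000); f=(-2.239100, -0.889300) → (-1.203474, -1.824502)
0.140000: (-1.203474, -1.824502); f=(-2.847529, -1.145615) → (-1.602128, -1.984888)
0.280000: (-1.602128, -1.984888); f=(-3.622067, -1.471825) → (-2.109217, -2.190944)
(x(0.42), y(0.42)) ≈ (-2.1092, -2.1909)

-2.1092, -2.1909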